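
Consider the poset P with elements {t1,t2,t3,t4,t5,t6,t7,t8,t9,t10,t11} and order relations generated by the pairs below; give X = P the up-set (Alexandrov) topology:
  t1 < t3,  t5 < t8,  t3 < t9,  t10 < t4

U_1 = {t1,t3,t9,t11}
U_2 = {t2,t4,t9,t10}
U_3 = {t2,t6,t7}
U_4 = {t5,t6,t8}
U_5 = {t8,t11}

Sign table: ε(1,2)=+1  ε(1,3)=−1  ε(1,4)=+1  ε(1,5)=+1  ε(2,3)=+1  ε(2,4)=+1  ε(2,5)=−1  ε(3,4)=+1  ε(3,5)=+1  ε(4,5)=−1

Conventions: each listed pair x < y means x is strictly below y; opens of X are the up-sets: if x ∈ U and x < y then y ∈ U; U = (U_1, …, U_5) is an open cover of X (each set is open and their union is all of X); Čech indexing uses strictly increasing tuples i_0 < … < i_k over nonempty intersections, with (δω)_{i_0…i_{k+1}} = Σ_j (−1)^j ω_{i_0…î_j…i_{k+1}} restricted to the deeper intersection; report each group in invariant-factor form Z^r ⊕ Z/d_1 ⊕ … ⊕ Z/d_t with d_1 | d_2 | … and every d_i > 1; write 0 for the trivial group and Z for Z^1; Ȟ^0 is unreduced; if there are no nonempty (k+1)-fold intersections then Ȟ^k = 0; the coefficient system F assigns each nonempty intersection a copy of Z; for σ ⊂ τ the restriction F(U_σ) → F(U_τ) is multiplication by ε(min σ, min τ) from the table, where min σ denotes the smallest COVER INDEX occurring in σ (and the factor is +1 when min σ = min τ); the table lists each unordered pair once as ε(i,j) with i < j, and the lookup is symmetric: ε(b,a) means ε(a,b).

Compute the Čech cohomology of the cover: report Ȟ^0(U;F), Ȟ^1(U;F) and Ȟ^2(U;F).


Ȟ^0(U;F) ≅ 0,  Ȟ^1(U;F) ≅ Z/2,  Ȟ^2(U;F) ≅ 0

nerve of the cover:
  U12={t9} U15={t11} U23={t2} U34={t6} U45={t8}
C dims 5,5; δ0: rk 5, SNF 1^4·2
Ȟ^0 = (5 − 5) − 0 = 0, so Ȟ^0 ≅ 0
Ȟ^1 = (5 − 0) − 5 = 0 plus torsion [2], so Ȟ^1 ≅ Z/2
Ȟ^2 = (0 − 0) − 0 = 0, so Ȟ^2 ≅ 0


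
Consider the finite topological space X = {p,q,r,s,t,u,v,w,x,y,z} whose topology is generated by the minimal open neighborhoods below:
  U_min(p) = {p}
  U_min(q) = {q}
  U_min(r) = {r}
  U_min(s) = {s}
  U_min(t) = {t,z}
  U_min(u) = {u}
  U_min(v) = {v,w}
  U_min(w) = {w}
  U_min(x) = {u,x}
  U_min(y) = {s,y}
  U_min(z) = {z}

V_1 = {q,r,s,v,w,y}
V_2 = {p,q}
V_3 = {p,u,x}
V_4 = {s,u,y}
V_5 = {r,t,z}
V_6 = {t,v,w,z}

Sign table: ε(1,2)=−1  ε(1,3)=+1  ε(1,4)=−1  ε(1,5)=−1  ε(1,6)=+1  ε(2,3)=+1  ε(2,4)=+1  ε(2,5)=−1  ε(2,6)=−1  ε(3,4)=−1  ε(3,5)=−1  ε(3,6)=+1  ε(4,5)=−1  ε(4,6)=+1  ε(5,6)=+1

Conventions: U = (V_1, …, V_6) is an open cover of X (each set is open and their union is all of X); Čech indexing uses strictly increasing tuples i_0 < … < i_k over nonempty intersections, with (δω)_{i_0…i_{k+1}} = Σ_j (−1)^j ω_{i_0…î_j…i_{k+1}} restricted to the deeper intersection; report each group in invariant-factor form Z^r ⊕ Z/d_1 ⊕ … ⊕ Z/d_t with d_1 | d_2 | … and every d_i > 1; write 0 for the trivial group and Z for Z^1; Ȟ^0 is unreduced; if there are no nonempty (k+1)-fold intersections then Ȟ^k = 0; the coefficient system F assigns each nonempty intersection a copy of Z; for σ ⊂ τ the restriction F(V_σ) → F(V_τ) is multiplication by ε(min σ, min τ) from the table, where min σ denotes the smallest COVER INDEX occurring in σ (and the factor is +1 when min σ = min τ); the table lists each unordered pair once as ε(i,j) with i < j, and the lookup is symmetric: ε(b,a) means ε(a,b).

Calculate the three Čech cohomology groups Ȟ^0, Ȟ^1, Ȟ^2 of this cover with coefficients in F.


Ȟ^0 = 0, Ȟ^1 = Z ⊕ Z/2, Ȟ^2 = 0

nerve of the cover:
  V12={q} V14={s,y} V15={r} V16={v,w} V23={p} V34={u} V56={t,z}
C dims 6,7; δ0: rk 6, SNF 1^5·2
Ȟ^0 = (6 − 6) − 0 = 0, so Ȟ^0 ≅ 0
Ȟ^1 = (7 − 0) − 6 = 1 plus torsion [2], so Ȟ^1 ≅ Z ⊕ Z/2
Ȟ^2 = (0 − 0) − 0 = 0, so Ȟ^2 ≅ 0


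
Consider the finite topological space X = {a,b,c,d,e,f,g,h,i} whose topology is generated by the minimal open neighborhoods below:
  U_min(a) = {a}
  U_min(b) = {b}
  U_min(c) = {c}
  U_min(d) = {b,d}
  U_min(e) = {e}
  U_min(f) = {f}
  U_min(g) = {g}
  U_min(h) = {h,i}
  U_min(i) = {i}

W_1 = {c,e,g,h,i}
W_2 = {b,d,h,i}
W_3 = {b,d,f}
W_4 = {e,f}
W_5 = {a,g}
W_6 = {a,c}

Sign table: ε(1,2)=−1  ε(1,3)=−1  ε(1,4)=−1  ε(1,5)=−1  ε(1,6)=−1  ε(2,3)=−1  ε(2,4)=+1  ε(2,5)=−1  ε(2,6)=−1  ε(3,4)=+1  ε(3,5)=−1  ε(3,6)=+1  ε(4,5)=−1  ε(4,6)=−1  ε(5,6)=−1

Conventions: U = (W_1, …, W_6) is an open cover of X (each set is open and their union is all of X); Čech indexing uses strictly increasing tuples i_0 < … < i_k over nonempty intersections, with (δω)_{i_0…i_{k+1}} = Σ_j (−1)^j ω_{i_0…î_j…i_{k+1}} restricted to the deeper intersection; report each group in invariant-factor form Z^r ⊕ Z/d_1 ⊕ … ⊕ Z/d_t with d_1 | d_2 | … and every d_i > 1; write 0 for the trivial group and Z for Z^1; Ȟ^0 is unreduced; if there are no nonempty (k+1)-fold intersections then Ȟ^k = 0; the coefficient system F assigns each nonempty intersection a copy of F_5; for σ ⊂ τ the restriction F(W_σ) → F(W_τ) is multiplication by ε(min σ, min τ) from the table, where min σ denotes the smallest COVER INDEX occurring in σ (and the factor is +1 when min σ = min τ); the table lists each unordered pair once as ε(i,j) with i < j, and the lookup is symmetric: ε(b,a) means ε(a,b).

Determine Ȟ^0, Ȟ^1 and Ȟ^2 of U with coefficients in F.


nonempty intersections:
  W12={h,i} W14={e} W15={g} W16={c} W23={b,d} W34={f} W56={a}
C dims 6,7; δ0: rk_F5 6
Ȟ^0: (6−6)−0=0 ⇒ 0
Ȟ^1: (7−0)−6=1 ⇒ Z/5
Ȟ^2: (0−0)−0=0 ⇒ 0

Ȟ^0 ≅ 0; Ȟ^1 ≅ Z/5; Ȟ^2 ≅ 0


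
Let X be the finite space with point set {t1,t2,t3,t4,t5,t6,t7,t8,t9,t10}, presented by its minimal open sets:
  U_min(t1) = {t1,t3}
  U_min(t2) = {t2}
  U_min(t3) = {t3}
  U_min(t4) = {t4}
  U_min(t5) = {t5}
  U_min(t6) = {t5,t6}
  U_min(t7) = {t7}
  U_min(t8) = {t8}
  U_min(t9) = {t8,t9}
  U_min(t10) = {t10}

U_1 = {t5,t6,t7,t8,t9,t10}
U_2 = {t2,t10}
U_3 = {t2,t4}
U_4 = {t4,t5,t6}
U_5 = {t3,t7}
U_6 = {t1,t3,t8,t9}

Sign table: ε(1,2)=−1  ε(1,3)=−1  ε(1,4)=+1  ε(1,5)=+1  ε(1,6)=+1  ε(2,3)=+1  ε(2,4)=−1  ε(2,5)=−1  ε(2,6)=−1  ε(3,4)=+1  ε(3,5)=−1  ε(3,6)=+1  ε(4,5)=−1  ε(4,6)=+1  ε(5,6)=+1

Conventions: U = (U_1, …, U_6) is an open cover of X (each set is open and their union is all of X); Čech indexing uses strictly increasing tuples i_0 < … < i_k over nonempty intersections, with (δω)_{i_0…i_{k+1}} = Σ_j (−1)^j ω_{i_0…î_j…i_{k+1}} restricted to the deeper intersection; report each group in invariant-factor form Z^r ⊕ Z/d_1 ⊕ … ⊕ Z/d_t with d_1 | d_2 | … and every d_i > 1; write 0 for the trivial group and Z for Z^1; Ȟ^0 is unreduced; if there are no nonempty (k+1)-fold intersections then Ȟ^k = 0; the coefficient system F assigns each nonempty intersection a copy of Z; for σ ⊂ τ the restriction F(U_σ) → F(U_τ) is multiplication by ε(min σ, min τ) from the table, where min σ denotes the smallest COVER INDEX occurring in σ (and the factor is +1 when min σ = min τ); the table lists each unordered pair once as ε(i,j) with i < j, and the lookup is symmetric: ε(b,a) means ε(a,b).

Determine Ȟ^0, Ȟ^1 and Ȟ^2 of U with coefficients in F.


nerve of the cover:
  U12={t10} U14={t5,t6} U15={t7} U16={t8,t9} U23={t2} U34={t4} U56={t3}
C dims 6,7; δ0: rk 6, SNF 1^5·2
Ȟ^0 = (6 − 6) − 0 = 0, so Ȟ^0 ≅ 0
Ȟ^1 = (7 − 0) − 6 = 1 plus torsion [2], so Ȟ^1 ≅ Z ⊕ Z/2
Ȟ^2 = (0 − 0) − 0 = 0, so Ȟ^2 ≅ 0

Ȟ^0 = 0,  Ȟ^1 = Z ⊕ Z/2,  Ȟ^2 = 0


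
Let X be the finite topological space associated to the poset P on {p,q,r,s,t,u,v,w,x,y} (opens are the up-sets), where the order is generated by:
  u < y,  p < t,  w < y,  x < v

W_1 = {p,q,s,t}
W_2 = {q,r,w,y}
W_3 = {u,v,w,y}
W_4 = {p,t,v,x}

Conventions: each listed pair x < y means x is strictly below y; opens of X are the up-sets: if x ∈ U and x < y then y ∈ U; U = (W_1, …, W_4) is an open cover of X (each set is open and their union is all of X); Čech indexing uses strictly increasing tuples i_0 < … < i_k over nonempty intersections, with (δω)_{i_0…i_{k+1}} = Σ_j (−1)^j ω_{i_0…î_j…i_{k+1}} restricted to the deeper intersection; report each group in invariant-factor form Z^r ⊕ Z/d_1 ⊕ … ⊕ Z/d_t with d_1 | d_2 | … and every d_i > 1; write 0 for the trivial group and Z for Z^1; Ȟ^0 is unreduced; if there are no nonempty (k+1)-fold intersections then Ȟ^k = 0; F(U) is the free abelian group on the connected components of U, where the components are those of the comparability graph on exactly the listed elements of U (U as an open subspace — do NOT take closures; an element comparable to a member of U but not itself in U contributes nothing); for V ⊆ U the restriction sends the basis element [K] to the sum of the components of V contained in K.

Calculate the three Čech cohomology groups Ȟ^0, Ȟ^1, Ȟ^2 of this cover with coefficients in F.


nonempty overlaps:
  W12={q} W14={p,t} W23={w,y} W34={v}
components per intersection:
  W1: {p,t} {q} {s}
  W2: {q} {r} {w,y}
  W3: {u,w,y} {v}
  W4: {p,t} {v,x}
  W12: {q}
  W14: {p,t}
  W23: {w,y}
  W34: {v}
C dims 10,4; δ0: rk 4, SNF 1^4
degree 0: 10−4−0 = 6 → Ȟ^0 ≅ Z^6
degree 1: 4−0−4 = 0 → Ȟ^1 ≅ 0
degree 2: 0−0−0 = 0 → Ȟ^2 ≅ 0

Ȟ^0 = Z^6, Ȟ^1 = 0 and Ȟ^2 = 0


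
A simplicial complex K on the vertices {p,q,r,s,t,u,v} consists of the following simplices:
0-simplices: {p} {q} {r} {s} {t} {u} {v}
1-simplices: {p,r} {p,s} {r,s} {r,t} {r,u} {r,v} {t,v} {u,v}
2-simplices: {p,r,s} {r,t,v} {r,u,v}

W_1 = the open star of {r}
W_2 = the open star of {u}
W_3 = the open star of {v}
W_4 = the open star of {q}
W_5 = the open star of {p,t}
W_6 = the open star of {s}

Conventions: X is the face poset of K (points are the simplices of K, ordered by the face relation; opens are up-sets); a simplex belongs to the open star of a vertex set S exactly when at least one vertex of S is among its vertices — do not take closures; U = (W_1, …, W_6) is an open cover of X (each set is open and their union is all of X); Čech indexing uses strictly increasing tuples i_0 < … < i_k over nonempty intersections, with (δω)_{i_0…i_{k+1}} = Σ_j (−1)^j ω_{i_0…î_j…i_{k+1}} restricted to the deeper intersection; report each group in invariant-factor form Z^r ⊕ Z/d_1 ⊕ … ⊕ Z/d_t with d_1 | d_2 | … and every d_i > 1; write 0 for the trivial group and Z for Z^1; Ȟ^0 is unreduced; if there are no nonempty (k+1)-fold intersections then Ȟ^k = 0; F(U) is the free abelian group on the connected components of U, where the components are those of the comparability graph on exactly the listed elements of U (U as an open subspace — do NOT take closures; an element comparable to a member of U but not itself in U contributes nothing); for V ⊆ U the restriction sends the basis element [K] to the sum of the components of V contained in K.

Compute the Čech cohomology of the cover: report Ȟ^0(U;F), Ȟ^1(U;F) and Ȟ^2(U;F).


Ȟ^0 = Z^2; Ȟ^1 = 0; Ȟ^2 = 0

nerve of the cover:
  W1={{r},{p,r},{r,s},{r,t},{r,u},{r,v},{p,r,s},{r,t,v},{r,u,v}} W2={{u},{r,u},{u,v},{r,u,v}} W3={{v},{r,v},{t,v},{u,v},{r,t,v},{r,u,v}} W4={{q}} W5={{p},{t},{p,r},{p,s},{r,t},{t,v},{p,r,s},{r,t,v}} W6={{s},{p,s},{r,s},{p,r,s}}
  W12={{r,u},{r,u,v}} W13={{r,v},{r,t,v},{r,u,v}} W15={{p,r},{r,t},{p,r,s},{r,t,v}} W16={{r,s},{p,r,s}} W23={{u,v},{r,u,v}} W35={{t,v},{r,t,v}} W56={{p,s},{p,r,s}}
  W123={{r,u,v}} W135={{r,t,v}} W156={{p,r,s}}
components per intersection:
  W1: {{r},{p,r},{r,s},{r,t},{r,u},{r,v},{p,r,s},{r,t,v},{r,u,v}}
  W2: {{u},{r,u},{u,v},{r,u,v}}
  W3: {{v},{r,v},{t,v},{u,v},{r,t,v},{r,u,v}}
  W4: {{q}}
  W5: {{p},{p,r},{p,s},{p,r,s}} {{t},{r,t},{t,v},{r,t,v}}
  W6: {{s},{p,s},{r,s},{p,r,s}}
  W12: {{r,u},{r,u,v}}
  W13: {{r,v},{r,t,v},{r,u,v}}
  W15: {{p,r},{p,r,s}} {{r,t},{r,t,v}}
  W16: {{r,s},{p,r,s}}
  W23: {{u,v},{r,u,v}}
  W35: {{t,v},{r,t,v}}
  W56: {{p,s},{p,r,s}}
  W123: {{r,u,v}}
  W135: {{r,t,v}}
  W156: {{p,r,s}}
C dims 7,8,3; δ0: rk 5, SNF 1^5; δ1: rk 3, SNF 1^3
Ȟ^0 = (7 − 5) − 0 = 2, so Ȟ^0 ≅ Z^2
Ȟ^1 = (8 − 3) − 5 = 0, so Ȟ^1 ≅ 0
Ȟ^2 = (3 − 0) − 3 = 0, so Ȟ^2 ≅ 0


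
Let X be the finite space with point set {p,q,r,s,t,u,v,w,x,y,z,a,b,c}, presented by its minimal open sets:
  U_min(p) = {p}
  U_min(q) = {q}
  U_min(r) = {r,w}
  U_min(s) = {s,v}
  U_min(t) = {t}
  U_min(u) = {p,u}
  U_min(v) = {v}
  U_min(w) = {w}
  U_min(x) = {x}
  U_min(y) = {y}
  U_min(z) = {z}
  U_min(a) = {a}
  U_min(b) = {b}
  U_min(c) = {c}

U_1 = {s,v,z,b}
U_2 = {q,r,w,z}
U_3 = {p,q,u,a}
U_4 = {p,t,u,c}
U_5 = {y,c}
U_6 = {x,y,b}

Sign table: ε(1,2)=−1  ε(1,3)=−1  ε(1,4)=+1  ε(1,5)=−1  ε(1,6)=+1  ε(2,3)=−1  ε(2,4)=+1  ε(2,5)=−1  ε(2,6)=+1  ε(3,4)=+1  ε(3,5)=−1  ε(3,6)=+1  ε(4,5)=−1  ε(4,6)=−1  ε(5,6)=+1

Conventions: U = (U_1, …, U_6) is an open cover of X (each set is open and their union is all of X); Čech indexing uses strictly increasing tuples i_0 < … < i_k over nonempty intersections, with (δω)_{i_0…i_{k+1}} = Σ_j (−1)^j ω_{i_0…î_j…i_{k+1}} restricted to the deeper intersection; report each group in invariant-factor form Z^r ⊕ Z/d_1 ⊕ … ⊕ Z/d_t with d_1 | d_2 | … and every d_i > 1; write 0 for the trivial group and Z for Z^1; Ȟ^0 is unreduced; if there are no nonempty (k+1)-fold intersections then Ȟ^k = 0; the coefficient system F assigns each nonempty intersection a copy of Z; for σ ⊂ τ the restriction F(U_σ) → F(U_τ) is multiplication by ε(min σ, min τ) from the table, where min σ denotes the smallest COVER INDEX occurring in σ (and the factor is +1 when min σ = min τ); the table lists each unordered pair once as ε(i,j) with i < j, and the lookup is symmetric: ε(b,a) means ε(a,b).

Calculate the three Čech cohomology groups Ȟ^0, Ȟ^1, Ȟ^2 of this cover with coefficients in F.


Ȟ^0(U;F) ≅ 0; Ȟ^1(U;F) ≅ Z/2; Ȟ^2(U;F) ≅ 0

cover nerve:
  U12={z} U16={b} U23={q} U34={p,u} U45={c} U56={y}
C dims 6,6; δ0: rk 6, SNF 1^5·2
Ȟ^0: (6−6)−0=0 ⇒ 0
Ȟ^1: (6−0)−6=0 plus torsion [2] ⇒ Z/2
Ȟ^2: (0−0)−0=0 ⇒ 0


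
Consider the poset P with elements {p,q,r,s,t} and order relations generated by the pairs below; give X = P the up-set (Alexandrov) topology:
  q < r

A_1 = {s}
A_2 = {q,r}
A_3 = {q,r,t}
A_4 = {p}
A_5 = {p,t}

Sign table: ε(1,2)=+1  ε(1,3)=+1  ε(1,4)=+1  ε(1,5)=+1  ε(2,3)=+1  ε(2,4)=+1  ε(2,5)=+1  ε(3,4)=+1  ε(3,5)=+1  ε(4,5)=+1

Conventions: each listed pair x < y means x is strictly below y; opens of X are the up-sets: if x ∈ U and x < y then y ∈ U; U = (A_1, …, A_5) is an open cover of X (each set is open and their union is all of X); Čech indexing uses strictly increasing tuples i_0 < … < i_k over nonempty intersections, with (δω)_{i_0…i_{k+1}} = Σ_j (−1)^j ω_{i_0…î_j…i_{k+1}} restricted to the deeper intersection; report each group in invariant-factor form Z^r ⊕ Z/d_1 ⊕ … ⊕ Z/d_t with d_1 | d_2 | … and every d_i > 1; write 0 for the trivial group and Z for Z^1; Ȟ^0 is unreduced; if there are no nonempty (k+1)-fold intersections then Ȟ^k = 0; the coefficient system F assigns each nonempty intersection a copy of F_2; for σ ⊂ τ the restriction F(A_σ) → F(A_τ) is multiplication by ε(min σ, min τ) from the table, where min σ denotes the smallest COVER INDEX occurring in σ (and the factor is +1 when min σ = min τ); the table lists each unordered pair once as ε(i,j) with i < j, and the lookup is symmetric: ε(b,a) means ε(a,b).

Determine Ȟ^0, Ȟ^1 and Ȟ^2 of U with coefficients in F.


nerve of the cover:
  A23={q,r} A35={t} A45={p}
C dims 5,3; δ0: rk_F2 3
Ȟ^0 = (5 − 3) − 0 = 2, so Ȟ^0 ≅ Z/2 ⊕ Z/2
Ȟ^1 = (3 − 0) − 3 = 0, so Ȟ^1 ≅ 0
Ȟ^2 = (0 − 0) − 0 = 0, so Ȟ^2 ≅ 0

Ȟ^0 ≅ Z/2 ⊕ Z/2; Ȟ^1 ≅ 0; Ȟ^2 ≅ 0


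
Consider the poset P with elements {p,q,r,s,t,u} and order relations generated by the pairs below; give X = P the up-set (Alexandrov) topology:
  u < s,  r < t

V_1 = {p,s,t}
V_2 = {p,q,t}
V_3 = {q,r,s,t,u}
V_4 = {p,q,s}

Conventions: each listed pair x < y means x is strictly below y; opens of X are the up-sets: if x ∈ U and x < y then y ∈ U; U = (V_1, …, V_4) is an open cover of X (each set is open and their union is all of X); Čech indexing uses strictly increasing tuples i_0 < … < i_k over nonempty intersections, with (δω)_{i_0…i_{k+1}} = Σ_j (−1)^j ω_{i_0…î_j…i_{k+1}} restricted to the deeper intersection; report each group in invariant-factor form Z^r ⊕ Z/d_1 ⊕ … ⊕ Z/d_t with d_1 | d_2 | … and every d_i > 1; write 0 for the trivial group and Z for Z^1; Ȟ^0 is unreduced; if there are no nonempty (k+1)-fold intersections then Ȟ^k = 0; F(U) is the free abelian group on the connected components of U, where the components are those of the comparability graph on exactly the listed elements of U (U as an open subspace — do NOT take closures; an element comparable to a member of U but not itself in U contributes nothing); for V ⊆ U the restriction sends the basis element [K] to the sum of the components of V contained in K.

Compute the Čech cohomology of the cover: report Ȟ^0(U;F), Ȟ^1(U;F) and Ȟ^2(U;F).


Ȟ^0 ≅ Z^4,  Ȟ^1 ≅ 0,  Ȟ^2 ≅ 0

nonempty overlaps:
  V12={p,t} V13={s,t} V14={p,s} V23={q,t} V24={p,q} V34={q,s}
  V123={t} V124={p} V134={s} V234={q}
components per intersection:
  V1: {p} {s} {t}
  V2: {p} {q} {t}
  V3: {q} {r,t} {s,u}
  V4: {p} {q} {s}
  V12: {p} {t}
  V13: {s} {t}
  V14: {p} {s}
  V23: {q} {t}
  V24: {p} {q}
  V34: {q} {s}
  V123: {t}
  V124: {p}
  V134: {s}
  V234: {q}
C dims 12,12,4; δ0: rk 8, SNF 1^8; δ1: rk 4, SNF 1^4
degree 0: 12−8−0 = 4 → Ȟ^0 ≅ Z^4
degree 1: 12−4−8 = 0 → Ȟ^1 ≅ 0
degree 2: 4−0−4 = 0 → Ȟ^2 ≅ 0


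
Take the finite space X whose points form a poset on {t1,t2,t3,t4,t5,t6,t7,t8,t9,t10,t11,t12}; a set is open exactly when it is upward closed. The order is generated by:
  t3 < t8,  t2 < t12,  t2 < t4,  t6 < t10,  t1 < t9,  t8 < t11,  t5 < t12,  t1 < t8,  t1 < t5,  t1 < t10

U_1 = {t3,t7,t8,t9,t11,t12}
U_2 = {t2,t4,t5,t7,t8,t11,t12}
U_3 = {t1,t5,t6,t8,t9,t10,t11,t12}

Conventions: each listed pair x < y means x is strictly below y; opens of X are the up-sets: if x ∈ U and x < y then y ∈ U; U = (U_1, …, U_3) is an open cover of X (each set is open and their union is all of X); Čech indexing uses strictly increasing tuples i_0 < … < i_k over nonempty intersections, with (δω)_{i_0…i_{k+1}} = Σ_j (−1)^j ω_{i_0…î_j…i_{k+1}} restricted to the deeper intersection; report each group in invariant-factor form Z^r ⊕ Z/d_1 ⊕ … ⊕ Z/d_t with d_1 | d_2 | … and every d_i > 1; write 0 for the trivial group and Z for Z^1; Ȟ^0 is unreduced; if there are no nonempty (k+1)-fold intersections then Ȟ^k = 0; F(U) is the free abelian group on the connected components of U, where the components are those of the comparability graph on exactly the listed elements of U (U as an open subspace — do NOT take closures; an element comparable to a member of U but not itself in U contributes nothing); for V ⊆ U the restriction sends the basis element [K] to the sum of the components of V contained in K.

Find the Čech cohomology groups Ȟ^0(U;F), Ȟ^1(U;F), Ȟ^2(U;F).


nerve of the cover:
  U12={t7,t8,t11,t12} U13={t8,t9,t11,t12} U23={t5,t8,t11,t12}
  U123={t8,t11,t12}
components per intersection:
  U1: {t3,t8,t11} {t7} {t9} {t12}
  U2: {t2,t4,t5,t12} {t7} {t8,t11}
  U3: {t1,t5,t6,t8,t9,t10,t11,t12}
  U12: {t7} {t8,t11} {t12}
  U13: {t8,t11} {t9} {t12}
  U23: {t5,t12} {t8,t11}
  U123: {t8,t11} {t12}
C dims 8,8,2; δ0: rk 6, SNF 1^6; δ1: rk 2, SNF 1^2
Ȟ^0 = (8 − 6) − 0 = 2, so Ȟ^0 ≅ Z^2
Ȟ^1 = (8 − 2) − 6 = 0, so Ȟ^1 ≅ 0
Ȟ^2 = (2 − 0) − 2 = 0, so Ȟ^2 ≅ 0

Ȟ^0 = Z^2,  Ȟ^1 = 0,  Ȟ^2 = 0


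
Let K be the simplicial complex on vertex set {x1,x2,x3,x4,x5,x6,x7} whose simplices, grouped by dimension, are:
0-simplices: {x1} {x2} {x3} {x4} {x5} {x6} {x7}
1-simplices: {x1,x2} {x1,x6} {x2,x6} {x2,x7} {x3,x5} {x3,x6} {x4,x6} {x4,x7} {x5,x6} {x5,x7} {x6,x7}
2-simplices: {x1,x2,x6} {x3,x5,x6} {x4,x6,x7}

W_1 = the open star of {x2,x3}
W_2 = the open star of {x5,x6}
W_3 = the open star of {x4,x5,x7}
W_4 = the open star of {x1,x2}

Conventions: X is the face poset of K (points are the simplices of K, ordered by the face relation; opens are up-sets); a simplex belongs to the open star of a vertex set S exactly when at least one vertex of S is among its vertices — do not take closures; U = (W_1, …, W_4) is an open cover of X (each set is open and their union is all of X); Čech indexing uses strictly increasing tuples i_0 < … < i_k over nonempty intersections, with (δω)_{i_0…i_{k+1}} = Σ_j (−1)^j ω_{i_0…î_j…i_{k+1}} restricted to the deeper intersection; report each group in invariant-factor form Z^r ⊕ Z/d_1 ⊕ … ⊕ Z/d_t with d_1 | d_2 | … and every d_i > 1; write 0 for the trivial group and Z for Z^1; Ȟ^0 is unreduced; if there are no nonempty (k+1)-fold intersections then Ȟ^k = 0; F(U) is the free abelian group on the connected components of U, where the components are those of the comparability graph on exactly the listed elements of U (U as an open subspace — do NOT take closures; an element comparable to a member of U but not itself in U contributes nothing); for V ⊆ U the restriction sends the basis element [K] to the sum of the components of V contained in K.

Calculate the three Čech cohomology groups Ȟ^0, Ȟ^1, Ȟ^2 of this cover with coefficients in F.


Ȟ^0 = Z, Ȟ^1 = Z^2, Ȟ^2 = 0

nerve simplices:
  W1={{x2},{x3},{x1,x2},{x2,x6},{x2,x7},{x3,x5},{x3,x6},{x1,x2,x6},{x3,x5,x6}} W2={{x5},{x6},{x1,x6},{x2,x6},{x3,x5},{x3,x6},{x4,x6},{x5,x6},{x5,x7},{x6,x7},{x1,x2,x6},{x3,x5,x6},{x4,x6,x7}} W3={{x4},{x5},{x7},{x2,x7},{x3,x5},{x4,x6},{x4,x7},{x5,x6},{x5,x7},{x6,x7},{x3,x5,x6},{x4,x6,x7}} W4={{x1},{x2},{x1,x2},{x1,x6},{x2,x6},{x2,x7},{x1,x2,x6}}
  W12={{x2,x6},{x3,x5},{x3,x6},{x1,x2,x6},{x3,x5,x6}} W13={{x2,x7},{x3,x5},{x3,x5,x6}} W14={{x2},{x1,x2},{x2,x6},{x2,x7},{x1,x2,x6}} W23={{x5},{x3,x5},{x4,x6},{x5,x6},{x5,x7},{x6,x7},{x3,x5,x6},{x4,x6,x7}} W24={{x1,x6},{x2,x6},{x1,x2,x6}} W34={{x2,x7}}
  W123={{x3,x5},{x3,x5,x6}} W124={{x2,x6},{x1,x2,x6}} W134={{x2,x7}}
components per intersection:
  W1: {{x2},{x1,x2},{x2,x6},{x2,x7},{x1,x2,x6}} {{x3},{x3,x5},{x3,x6},{x3,x5,x6}}
  W2: {{x5},{x6},{x1,x6},{x2,x6},{x3,x5},{x3,x6},{x4,x6},{x5,x6},{x5,x7},{x6,x7},{x1,x2,x6},{x3,x5,x6},{x4,x6,x7}}
  W3: {{x4},{x5},{x7},{x2,x7},{x3,x5},{x4,x6},{x4,x7},{x5,x6},{x5,x7},{x6,x7},{x3,x5,x6},{x4,x6,x7}}
  W4: {{x1},{x2},{x1,x2},{x1,x6},{x2,x6},{x2,x7},{x1,x2,x6}}
  W12: {{x2,x6},{x1,x2,x6}} {{x3,x5},{x3,x6},{x3,x5,x6}}
  W13: {{x2,x7}} {{x3,x5},{x3,x5,x6}}
  W14: {{x2},{x1,x2},{x2,x6},{x2,x7},{x1,x2,x6}}
  W23: {{x5},{x3,x5},{x5,x6},{x5,x7},{x3,x5,x6}} {{x4,x6},{x6,x7},{x4,x6,x7}}
  W24: {{x1,x6},{x2,x6},{x1,x2,x6}}
  W34: {{x2,x7}}
  W123: {{x3,x5},{x3,x5,x6}}
  W124: {{x2,x6},{x1,x2,x6}}
  W134: {{x2,x7}}
C dims 5,9,3; δ0: rk 4, SNF 1^4; δ1: rk 3, SNF 1^3
degree 0: 5−4−0 = 1 → Ȟ^0 ≅ Z
degree 1: 9−3−4 = 2 → Ȟ^1 ≅ Z^2
degree 2: 3−0−3 = 0 → Ȟ^2 ≅ 0


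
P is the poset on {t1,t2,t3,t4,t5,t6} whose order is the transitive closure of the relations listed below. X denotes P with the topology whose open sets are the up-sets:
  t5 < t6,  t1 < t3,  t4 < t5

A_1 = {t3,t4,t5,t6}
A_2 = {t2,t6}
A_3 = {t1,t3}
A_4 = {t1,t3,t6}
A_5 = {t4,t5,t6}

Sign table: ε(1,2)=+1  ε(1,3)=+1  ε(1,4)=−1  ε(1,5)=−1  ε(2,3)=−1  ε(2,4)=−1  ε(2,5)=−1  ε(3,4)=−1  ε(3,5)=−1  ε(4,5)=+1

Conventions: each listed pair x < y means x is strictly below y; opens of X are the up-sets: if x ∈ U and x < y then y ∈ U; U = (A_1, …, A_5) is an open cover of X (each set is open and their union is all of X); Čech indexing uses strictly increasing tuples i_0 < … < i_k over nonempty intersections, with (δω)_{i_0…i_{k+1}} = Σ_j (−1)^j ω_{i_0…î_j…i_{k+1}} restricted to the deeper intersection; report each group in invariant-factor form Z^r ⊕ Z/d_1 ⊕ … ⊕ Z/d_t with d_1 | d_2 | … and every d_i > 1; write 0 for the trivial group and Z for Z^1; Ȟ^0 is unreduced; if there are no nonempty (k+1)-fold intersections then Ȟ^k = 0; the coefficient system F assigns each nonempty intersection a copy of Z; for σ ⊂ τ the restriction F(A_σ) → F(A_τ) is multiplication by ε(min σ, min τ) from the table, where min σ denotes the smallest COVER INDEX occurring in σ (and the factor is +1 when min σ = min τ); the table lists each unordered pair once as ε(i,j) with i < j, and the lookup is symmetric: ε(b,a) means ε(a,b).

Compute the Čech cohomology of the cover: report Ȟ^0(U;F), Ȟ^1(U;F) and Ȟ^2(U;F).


Ȟ^0 ≅ Z,  Ȟ^1 ≅ 0,  Ȟ^2 ≅ 0

cover nerve:
  A12={t6} A13={t3} A14={t3,t6} A15={t4,t5,t6} A24={t6} A25={t6} A34={t1,t3} A45={t6}
  A124={t6} A125={t6} A134={t3} A145={t6} A245={t6}
  A1245={t6}
C dims 5,8,5,1; δ0: rk 4, SNF 1^4; δ1: rk 4, SNF 1^4; δ2: rk 1, SNF 1^1
Ȟ^0: (5−4)−0=1 ⇒ Z
Ȟ^1: (8−4)−4=0 ⇒ 0
Ȟ^2: (5−1)−4=0 ⇒ 0


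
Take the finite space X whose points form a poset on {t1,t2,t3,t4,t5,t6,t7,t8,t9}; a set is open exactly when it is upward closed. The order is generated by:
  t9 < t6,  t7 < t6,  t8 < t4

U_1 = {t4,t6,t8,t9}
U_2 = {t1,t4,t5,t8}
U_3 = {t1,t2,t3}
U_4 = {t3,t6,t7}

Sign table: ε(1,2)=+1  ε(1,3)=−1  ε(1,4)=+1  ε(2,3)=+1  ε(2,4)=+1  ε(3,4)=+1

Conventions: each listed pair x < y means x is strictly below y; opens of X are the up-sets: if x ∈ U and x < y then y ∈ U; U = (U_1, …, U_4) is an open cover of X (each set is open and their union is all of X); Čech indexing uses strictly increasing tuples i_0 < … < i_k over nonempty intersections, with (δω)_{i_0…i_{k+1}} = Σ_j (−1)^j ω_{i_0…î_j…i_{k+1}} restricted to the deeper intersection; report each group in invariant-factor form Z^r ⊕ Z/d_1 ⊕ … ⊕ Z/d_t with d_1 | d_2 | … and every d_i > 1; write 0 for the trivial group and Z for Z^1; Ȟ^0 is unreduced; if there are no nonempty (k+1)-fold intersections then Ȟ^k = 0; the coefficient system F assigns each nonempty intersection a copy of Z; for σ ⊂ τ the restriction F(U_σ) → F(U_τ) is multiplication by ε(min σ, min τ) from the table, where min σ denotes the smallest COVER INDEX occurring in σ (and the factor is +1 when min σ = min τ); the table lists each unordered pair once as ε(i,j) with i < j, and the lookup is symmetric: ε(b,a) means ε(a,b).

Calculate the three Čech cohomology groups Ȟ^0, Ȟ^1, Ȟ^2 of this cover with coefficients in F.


Ȟ^0 ≅ Z; Ȟ^1 ≅ Z; Ȟ^2 ≅ 0

nonempty intersections:
  U12={t4,t8} U14={t6} U23={t1} U34={t3}
C dims 4,4; δ0: rk 3, SNF 1^3
Ȟ^0: (4−3)−0=1 ⇒ Z
Ȟ^1: (4−0)−3=1 ⇒ Z
Ȟ^2: (0−0)−0=0 ⇒ 0


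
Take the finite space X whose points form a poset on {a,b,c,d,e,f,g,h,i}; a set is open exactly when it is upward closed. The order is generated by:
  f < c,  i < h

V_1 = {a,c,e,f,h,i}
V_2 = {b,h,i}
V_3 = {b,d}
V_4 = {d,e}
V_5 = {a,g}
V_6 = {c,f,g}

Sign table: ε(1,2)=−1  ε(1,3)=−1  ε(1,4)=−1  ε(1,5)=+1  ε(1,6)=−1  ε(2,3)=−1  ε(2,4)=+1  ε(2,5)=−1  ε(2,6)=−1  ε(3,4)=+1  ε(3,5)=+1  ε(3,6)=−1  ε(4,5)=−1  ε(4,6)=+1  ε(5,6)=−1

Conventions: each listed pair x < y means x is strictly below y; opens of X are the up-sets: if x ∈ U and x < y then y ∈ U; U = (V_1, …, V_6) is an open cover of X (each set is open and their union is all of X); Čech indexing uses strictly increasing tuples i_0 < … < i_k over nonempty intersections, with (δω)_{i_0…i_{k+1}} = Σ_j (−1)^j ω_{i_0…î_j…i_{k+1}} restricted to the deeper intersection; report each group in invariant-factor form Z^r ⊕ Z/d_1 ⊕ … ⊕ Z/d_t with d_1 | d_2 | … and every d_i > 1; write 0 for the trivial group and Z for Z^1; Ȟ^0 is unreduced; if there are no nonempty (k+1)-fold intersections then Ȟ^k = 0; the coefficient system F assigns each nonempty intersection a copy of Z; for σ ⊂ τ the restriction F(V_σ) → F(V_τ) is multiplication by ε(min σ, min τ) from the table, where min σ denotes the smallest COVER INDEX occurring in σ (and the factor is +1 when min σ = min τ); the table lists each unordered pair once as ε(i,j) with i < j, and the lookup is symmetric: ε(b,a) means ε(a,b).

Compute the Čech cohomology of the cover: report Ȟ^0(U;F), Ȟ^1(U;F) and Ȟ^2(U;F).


Ȟ^0 ≅ 0, Ȟ^1 ≅ Z ⊕ Z/2, Ȟ^2 ≅ 0

cover nerve:
  V12={h,i} V14={e} V15={a} V16={c,f} V23={b} V34={d} V56={g}
C dims 6,7; δ0: rk 6, SNF 1^5·2
Ȟ^0: (6−6)−0=0 ⇒ 0
Ȟ^1: (7−0)−6=1 plus torsion [2] ⇒ Z ⊕ Z/2
Ȟ^2: (0−0)−0=0 ⇒ 0


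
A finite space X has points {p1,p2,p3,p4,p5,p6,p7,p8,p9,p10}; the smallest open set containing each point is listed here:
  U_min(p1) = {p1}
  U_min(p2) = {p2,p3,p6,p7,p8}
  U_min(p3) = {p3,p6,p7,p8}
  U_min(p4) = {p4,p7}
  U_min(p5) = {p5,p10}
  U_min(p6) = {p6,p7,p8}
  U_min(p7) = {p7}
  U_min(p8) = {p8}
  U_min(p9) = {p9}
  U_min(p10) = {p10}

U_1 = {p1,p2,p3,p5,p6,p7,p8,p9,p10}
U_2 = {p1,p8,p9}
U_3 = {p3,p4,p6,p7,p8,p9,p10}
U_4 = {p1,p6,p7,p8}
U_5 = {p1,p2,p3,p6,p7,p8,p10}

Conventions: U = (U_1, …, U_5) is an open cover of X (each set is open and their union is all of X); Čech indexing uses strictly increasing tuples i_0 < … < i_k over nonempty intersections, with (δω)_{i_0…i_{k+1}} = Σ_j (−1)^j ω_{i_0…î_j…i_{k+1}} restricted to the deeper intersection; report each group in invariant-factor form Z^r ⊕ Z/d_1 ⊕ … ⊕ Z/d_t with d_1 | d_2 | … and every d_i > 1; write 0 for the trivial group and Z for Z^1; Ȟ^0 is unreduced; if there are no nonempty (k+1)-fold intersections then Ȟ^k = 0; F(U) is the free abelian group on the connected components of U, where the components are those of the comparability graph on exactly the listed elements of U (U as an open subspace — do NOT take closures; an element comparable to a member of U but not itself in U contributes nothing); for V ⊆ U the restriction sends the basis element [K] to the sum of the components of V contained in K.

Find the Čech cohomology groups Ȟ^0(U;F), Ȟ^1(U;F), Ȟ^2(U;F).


intersection data:
  U12={p1,p8,p9} U13={p3,p6,p7,p8,p9,p10} U14={p1,p6,p7,p8} U15={p1,p2,p3,p6,p7,p8,p10} U23={p8,p9} U24={p1,p8} U25={p1,p8} U34={p6,p7,p8} U35={p3,p6,p7,p8,p10} U45={p1,p6,p7,p8}
  U123={p8,p9} U124={p1,p8} U125={p1,p8} U134={p6,p7,p8} U135={p3,p6,p7,p8,p10} U145={p1,p6,p7,p8} U234={p8} U235={p8} U245={p1,p8} U345={p6,p7,p8}
  U1234={p8} U1235={p8} U1245={p1,p8} U1345={p6,p7,p8} U2345={p8}
  U12345={p8}
components per intersection:
  U1: {p1} {p2,p3,p6,p7,p8} {p5,p10} {p9}
  U2: {p1} {p8} {p9}
  U3: {p3,p4,p6,p7,p8} {p9} {p10}
  U4: {p1} {p6,p7,p8}
  U5: {p1} {p2,p3,p6,p7,p8} {p10}
  U12: {p1} {p8} {p9}
  U13: {p3,p6,p7,p8} {p9} {p10}
  U14: {p1} {p6,p7,p8}
  U15: {p1} {p2,p3,p6,p7,p8} {p10}
  U23: {p8} {p9}
  U24: {p1} {p8}
  U25: {p1} {p8}
  U34: {p6,p7,p8}
  U35: {p3,p6,p7,p8} {p10}
  U45: {p1} {p6,p7,p8}
  U123: {p8} {p9}
  U124: {p1} {p8}
  U125: {p1} {p8}
  U134: {p6,p7,p8}
  U135: {p3,p6,p7,p8} {p10}
  U145: {p1} {p6,p7,p8}
  U234: {p8}
  U235: {p8}
  U245: {p1} {p8}
  U345: {p6,p7,p8}
  U1234: {p8}
  U1235: {p8}
  U1245: {p1} {p8}
  U1345: {p6,p7,p8}
  U2345: {p8}
  U12345: {p8}
C dims 15,22,16,6; δ0: rk 11, SNF 1^11; δ1: rk 11, SNF 1^11; δ2: rk 5, SNF 1^5
Ȟ^0 = (15 − 11) − 0 = 4, so Ȟ^0 ≅ Z^4
Ȟ^1 = (22 − 11) − 11 = 0, so Ȟ^1 ≅ 0
Ȟ^2 = (16 − 5) − 11 = 0, so Ȟ^2 ≅ 0

Ȟ^0 = Z^4, Ȟ^1 = 0 and Ȟ^2 = 0


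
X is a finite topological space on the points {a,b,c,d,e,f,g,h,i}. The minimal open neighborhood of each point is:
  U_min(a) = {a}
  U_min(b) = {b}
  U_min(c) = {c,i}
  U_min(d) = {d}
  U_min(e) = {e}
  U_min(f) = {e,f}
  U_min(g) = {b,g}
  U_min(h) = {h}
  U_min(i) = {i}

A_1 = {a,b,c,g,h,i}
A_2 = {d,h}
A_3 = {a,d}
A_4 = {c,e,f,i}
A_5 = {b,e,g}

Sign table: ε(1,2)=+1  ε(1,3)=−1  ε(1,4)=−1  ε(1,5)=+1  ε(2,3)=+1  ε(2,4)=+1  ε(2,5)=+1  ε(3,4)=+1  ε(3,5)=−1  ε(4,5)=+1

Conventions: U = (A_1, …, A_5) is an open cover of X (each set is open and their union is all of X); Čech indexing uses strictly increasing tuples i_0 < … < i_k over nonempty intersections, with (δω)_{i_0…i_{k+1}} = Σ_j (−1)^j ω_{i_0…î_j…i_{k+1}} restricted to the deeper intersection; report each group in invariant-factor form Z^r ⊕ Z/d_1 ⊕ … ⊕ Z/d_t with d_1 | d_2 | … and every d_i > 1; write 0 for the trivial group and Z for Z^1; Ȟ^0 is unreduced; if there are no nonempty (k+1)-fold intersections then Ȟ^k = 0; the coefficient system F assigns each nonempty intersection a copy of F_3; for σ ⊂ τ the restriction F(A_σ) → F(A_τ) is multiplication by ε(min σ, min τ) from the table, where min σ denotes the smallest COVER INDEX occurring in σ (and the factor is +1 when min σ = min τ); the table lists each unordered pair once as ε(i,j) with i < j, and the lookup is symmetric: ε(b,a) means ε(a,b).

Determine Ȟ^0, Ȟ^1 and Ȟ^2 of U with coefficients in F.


nonempty overlaps:
  A12={h} A13={a} A14={c,i} A15={b,g} A23={d} A45={e}
C dims 5,6; δ0: rk_F3 5
degree 0: 5−5−0 = 0 → Ȟ^0 ≅ 0
degree 1: 6−0−5 = 1 → Ȟ^1 ≅ Z/3
degree 2: 0−0−0 = 0 → Ȟ^2 ≅ 0

Ȟ^0 ≅ 0; Ȟ^1 ≅ Z/3; Ȟ^2 ≅ 0


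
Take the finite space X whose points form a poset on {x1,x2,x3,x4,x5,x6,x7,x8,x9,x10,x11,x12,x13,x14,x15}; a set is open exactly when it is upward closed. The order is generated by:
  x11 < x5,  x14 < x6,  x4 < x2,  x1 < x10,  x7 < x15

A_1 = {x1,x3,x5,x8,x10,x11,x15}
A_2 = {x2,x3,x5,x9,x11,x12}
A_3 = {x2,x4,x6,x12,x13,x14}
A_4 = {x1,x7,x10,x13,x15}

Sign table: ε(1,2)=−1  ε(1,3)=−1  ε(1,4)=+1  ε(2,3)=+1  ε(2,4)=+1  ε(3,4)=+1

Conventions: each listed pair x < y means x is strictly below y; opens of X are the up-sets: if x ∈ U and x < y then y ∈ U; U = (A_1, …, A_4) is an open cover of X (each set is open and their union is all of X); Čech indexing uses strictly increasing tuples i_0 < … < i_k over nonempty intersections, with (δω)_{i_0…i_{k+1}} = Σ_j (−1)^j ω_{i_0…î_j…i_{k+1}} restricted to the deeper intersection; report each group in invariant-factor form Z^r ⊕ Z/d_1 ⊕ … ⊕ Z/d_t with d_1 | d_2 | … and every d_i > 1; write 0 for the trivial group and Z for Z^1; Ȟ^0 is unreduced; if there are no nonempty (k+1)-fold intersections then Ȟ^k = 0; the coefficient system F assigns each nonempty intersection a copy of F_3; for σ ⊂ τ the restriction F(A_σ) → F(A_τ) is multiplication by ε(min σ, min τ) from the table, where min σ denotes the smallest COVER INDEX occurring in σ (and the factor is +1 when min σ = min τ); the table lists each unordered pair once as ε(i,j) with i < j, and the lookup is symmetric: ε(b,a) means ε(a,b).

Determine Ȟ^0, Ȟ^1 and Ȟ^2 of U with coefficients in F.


nonempty overlaps:
  A12={x3,x5,x11} A14={x1,x10,x15} A23={x2,x12} A34={x13}
C dims 4,4; δ0: rk_F3 4
degree 0: 4−4−0 = 0 → Ȟ^0 ≅ 0
degree 1: 4−0−4 = 0 → Ȟ^1 ≅ 0
degree 2: 0−0−0 = 0 → Ȟ^2 ≅ 0

Ȟ^0 = 0,  Ȟ^1 = 0,  Ȟ^2 = 0


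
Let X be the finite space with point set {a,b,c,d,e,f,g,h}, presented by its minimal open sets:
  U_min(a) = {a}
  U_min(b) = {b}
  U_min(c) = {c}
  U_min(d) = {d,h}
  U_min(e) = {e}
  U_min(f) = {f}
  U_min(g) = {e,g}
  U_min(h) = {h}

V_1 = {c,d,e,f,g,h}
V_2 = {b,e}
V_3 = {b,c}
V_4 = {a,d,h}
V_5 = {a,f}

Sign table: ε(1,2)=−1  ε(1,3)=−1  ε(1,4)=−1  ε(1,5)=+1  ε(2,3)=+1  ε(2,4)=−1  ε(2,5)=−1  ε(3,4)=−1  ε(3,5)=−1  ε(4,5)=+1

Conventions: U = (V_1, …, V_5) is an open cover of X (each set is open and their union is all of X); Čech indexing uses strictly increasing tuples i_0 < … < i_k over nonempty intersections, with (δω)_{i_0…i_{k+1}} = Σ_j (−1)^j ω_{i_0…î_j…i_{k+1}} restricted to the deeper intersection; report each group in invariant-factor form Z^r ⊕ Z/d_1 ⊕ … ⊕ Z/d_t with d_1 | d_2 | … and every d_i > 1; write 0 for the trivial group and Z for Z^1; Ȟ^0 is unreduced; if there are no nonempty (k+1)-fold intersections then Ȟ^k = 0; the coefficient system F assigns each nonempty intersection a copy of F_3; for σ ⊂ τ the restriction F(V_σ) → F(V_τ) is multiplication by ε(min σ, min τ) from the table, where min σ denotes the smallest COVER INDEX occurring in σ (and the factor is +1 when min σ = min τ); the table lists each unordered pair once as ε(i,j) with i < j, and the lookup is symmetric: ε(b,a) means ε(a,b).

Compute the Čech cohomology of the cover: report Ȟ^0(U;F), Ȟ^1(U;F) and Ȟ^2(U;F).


nonempty overlaps:
  V12={e} V13={c} V14={d,h} V15={f} V23={b} V45={a}
C dims 5,6; δ0: rk_F3 5
degree 0: 5−5−0 = 0 → Ȟ^0 ≅ 0
degree 1: 6−0−5 = 1 → Ȟ^1 ≅ Z/3
degree 2: 0−0−0 = 0 → Ȟ^2 ≅ 0

Ȟ^0 = 0, Ȟ^1 = Z/3, Ȟ^2 = 0


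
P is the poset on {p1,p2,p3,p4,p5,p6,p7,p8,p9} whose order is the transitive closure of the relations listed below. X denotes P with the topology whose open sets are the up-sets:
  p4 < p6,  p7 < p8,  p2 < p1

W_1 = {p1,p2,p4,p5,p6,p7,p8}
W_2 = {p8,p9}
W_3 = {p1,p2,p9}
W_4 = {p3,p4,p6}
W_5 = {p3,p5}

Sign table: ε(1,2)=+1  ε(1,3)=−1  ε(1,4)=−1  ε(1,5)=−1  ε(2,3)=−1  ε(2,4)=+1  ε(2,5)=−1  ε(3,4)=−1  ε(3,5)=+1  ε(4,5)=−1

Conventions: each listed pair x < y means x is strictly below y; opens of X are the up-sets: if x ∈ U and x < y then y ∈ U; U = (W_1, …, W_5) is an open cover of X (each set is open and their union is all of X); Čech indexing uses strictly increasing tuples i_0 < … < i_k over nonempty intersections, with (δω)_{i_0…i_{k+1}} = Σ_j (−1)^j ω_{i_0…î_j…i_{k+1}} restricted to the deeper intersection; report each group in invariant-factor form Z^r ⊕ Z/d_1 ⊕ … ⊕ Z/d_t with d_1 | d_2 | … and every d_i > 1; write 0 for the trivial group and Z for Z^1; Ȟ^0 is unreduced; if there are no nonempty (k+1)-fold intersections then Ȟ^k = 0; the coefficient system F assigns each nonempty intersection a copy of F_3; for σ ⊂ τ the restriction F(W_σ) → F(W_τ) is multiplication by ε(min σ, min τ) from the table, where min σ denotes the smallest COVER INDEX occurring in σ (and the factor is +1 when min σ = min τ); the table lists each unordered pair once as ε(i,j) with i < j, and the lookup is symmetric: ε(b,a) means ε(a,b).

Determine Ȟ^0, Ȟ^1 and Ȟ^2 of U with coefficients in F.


Ȟ^0(U;F) ≅ 0,  Ȟ^1(U;F) ≅ Z/3,  Ȟ^2(U;F) ≅ 0

cover nerve:
  W12={p8} W13={p1,p2} W14={p4,p6} W15={p5} W23={p9} W45={p3}
C dims 5,6; δ0: rk_F3 5
Ȟ^0: (5−5)−0=0 ⇒ 0
Ȟ^1: (6−0)−5=1 ⇒ Z/3
Ȟ^2: (0−0)−0=0 ⇒ 0


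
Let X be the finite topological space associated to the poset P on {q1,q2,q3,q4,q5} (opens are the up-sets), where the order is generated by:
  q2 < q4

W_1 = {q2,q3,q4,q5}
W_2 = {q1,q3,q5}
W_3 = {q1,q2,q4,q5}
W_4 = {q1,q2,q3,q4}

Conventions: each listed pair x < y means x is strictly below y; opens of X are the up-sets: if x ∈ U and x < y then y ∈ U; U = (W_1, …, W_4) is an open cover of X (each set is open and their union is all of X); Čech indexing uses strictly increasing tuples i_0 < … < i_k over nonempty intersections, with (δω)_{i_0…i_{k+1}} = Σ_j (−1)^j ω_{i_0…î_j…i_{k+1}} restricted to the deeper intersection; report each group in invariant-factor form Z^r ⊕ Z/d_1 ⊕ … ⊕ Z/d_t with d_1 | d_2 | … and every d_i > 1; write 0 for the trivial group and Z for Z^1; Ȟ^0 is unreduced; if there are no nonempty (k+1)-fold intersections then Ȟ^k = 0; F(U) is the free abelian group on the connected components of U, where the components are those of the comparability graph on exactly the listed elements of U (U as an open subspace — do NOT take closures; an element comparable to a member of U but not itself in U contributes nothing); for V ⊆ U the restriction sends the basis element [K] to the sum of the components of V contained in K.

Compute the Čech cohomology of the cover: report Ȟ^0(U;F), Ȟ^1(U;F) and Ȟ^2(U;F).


Ȟ^0 = Z^4,  Ȟ^1 = 0,  Ȟ^2 = 0

nerve simplices:
  W12={q3,q5} W13={q2,q4,q5} W14={q2,q3,q4} W23={q1,q5} W24={q1,q3} W34={q1,q2,q4}
  W123={q5} W124={q3} W134={q2,q4} W234={q1}
components per intersection:
  W1: {q2,q4} {q3} {q5}
  W2: {q1} {q3} {q5}
  W3: {q1} {q2,q4} {q5}
  W4: {q1} {q2,q4} {q3}
  W12: {q3} {q5}
  W13: {q2,q4} {q5}
  W14: {q2,q4} {q3}
  W23: {q1} {q5}
  W24: {q1} {q3}
  W34: {q1} {q2,q4}
  W123: {q5}
  W124: {q3}
  W134: {q2,q4}
  W234: {q1}
C dims 12,12,4; δ0: rk 8, SNF 1^8; δ1: rk 4, SNF 1^4
degree 0: 12−8−0 = 4 → Ȟ^0 ≅ Z^4
degree 1: 12−4−8 = 0 → Ȟ^1 ≅ 0
degree 2: 4−0−4 = 0 → Ȟ^2 ≅ 0
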